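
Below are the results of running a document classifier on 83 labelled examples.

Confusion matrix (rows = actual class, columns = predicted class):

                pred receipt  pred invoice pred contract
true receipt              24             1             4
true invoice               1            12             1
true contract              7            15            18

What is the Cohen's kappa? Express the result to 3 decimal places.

0.482

Observed agreement pₒ = trace/N = 54/83 = 0.6506
Expected agreement pₑ = Σ (rowᵢ·colᵢ)/N² = (29·32 + 14·28 + 40·23)/83² = 0.3252
κ = (pₒ − pₑ)/(1 − pₑ) = (0.6506 − 0.3252)/(1 − 0.3252) = 0.482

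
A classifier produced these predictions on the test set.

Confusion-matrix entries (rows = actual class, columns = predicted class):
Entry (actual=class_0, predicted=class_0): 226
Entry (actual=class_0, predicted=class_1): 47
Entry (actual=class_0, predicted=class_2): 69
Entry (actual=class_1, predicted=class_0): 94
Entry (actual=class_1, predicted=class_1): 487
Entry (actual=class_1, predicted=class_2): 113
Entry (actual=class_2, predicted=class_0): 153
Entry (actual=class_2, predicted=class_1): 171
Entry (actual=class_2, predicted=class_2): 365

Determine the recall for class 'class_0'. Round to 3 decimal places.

Take TP from the diagonal, FP from the rest of the 'class_0' prediction marginal, FN from the rest of the 'class_0' actual marginal.
recall = TP/(TP+FN).
class_0: TP=226, FN=47+69=116 → 226/342 = 0.6608

0.661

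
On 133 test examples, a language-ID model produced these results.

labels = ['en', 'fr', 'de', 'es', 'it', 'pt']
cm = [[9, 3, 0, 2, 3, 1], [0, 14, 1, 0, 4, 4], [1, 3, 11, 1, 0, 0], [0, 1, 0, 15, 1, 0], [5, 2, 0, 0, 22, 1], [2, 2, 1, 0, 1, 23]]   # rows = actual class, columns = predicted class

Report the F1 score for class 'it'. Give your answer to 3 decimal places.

0.721

F1 score = 2·TP/(2·TP+FP+FN).
it: TP=22, FP=3+4+0+1+1=9, FN=5+2+0+0+1=8 → 44/61 = 0.7213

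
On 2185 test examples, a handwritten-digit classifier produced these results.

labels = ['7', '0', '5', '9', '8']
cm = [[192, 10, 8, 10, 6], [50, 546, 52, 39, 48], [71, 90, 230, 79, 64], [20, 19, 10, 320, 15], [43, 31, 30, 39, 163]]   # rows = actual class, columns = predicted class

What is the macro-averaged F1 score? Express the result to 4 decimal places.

Per-class F1 score (2·TP/(2·TP+FP+FN)):
  7: TP=192, FP=50+71+20+43=184, FN=10+8+10+6=34 → 384/602 = 0.63787
  0: TP=546, FP=10+90+19+31=150, FN=50+52+39+48=189 → 1092/1431 = 0.76310
  5: TP=230, FP=8+52+10+30=100, FN=71+90+79+64=304 → 460/864 = 0.53241
  9: TP=320, FP=10+39+79+39=167, FN=20+19+10+15=64 → 640/871 = 0.73479
  8: TP=163, FP=6+48+64+15=133, FN=43+31+30+39=143 → 326/602 = 0.54153
Macro-F1 score = mean = (0.63787 + 0.76310 + 0.53241 + 0.73479 + 0.54153) / 5 = 0.6419

0.6419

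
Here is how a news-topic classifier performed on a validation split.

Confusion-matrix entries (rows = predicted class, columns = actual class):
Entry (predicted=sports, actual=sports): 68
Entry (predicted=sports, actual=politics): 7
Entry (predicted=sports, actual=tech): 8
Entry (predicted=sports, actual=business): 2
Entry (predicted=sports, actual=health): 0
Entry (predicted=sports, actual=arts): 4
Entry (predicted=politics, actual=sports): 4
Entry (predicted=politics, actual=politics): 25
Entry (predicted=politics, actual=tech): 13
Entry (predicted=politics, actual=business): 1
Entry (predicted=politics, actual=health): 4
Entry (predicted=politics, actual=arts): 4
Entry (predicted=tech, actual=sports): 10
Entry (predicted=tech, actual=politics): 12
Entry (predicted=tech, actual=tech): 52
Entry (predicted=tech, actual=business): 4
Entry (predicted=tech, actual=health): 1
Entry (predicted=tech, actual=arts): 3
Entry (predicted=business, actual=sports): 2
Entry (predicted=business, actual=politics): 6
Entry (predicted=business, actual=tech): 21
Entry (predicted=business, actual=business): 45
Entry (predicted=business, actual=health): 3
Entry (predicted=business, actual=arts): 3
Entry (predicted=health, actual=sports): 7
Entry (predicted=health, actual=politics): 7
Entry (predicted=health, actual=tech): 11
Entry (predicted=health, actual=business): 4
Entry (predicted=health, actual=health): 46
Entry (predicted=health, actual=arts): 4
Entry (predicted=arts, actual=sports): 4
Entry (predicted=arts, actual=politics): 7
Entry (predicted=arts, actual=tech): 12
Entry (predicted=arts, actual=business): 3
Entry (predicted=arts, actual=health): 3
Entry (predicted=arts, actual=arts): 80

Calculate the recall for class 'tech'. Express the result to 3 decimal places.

Take TP from the diagonal, FP from the rest of the 'tech' prediction marginal, FN from the rest of the 'tech' actual marginal.
recall = TP/(TP+FN).
tech: TP=52, FN=8+13+21+11+12=65 → 52/117 = 0.4444

0.444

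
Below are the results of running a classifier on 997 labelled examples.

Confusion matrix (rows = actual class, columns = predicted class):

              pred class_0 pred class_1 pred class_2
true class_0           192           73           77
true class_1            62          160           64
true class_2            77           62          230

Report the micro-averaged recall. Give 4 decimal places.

0.5838

Micro-averaging pools counts across classes: ΣTP=582, ΣFP=415, ΣFN=415.
Micro-recall = TP/(TP+FN) on pooled counts = 0.5838 (equals overall accuracy in single-label multiclass).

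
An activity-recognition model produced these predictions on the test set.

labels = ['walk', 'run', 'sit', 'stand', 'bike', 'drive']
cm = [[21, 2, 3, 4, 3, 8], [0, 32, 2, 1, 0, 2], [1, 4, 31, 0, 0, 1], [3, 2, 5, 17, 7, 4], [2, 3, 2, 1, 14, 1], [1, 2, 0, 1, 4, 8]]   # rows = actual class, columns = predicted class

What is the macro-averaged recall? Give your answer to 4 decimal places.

0.6285

Per-class recall (TP/(TP+FN)):
  walk: TP=21, FN=2+3+4+3+8=20 → 21/41 = 0.51220
  run: TP=32, FN=0+2+1+0+2=5 → 32/37 = 0.86486
  sit: TP=31, FN=1+4+0+0+1=6 → 31/37 = 0.83784
  stand: TP=17, FN=3+2+5+7+4=21 → 17/38 = 0.44737
  bike: TP=14, FN=2+3+2+1+1=9 → 14/23 = 0.60870
  drive: TP=8, FN=1+2+0+1+4=8 → 8/16 = 0.50000
Macro-recall = mean = (0.51220 + 0.86486 + 0.83784 + 0.44737 + 0.60870 + 0.50000) / 6 = 0.6285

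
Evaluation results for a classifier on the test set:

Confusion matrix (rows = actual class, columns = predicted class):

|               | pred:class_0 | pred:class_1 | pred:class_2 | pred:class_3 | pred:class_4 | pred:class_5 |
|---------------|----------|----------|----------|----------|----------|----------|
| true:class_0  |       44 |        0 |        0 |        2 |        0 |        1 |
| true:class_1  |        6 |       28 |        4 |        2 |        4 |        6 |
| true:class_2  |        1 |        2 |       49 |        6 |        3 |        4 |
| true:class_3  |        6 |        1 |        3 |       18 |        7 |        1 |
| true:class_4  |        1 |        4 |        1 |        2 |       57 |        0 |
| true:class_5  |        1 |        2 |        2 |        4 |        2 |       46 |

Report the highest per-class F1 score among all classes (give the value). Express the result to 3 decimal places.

0.830

Per-class F1 score (2·TP/(2·TP+FP+FN)):
  class_0: TP=44, FP=6+1+6+1+1=15, FN=0+0+2+0+1=3 → 88/106 = 0.8302
  class_1: TP=28, FP=0+2+1+4+2=9, FN=6+4+2+4+6=22 → 56/87 = 0.6437
  class_2: TP=49, FP=0+4+3+1+2=10, FN=1+2+6+3+4=16 → 98/124 = 0.7903
  class_3: TP=18, FP=2+2+6+2+4=16, FN=6+1+3+7+1=18 → 36/70 = 0.5143
  class_4: TP=57, FP=0+4+3+7+2=16, FN=1+4+1+2+0=8 → 114/138 = 0.8261
  class_5: TP=46, FP=1+6+4+1+0=12, FN=1+2+2+4+2=11 → 92/115 = 0.8000
Highest is class 'class_0' with F1 score = 0.830.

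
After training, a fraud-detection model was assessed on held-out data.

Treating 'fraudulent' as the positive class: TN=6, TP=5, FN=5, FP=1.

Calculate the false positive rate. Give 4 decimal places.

0.1429

FPR = FP/(FP+TN) = 1/(1+6) = 0.1429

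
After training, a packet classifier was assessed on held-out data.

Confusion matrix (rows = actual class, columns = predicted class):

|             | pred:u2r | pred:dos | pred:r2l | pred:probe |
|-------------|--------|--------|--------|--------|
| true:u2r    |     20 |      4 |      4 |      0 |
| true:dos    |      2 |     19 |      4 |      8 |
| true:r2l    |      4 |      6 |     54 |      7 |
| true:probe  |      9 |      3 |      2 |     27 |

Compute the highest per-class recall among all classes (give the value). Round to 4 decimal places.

Per-class recall (TP/(TP+FN)):
  u2r: TP=20, FN=4+4+0=8 → 20/28 = 0.71429
  dos: TP=19, FN=2+4+8=14 → 19/33 = 0.57576
  r2l: TP=54, FN=4+6+7=17 → 54/71 = 0.76056
  probe: TP=27, FN=9+3+2=14 → 27/41 = 0.65854
Highest is class 'r2l' with recall = 0.7606.

0.7606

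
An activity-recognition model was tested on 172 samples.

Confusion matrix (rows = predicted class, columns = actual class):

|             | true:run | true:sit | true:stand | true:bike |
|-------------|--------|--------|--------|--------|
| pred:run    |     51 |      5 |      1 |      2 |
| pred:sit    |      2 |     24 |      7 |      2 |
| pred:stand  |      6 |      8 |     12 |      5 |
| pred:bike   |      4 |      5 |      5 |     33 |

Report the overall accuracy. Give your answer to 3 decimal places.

Accuracy = trace / total = (51+24+12+33=120) / 172 = 120/172 = 0.698

0.698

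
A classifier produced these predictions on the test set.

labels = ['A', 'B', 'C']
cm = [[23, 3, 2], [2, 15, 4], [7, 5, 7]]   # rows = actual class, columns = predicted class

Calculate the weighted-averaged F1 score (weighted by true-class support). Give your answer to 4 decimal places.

0.6485

Per-class F1 score (2·TP/(2·TP+FP+FN)):
  A: TP=23, FP=2+7=9, FN=3+2=5 → 46/60 = 0.76667
  B: TP=15, FP=3+5=8, FN=2+4=6 → 30/44 = 0.68182
  C: TP=7, FP=2+4=6, FN=7+5=12 → 14/32 = 0.43750
Weighted-F1 score = Σ (supportᵢ/N)·F1 scoreᵢ with N=68: (28/68)·0.76667 + (21/68)·0.68182 + (19/68)·0.43750 = 0.6485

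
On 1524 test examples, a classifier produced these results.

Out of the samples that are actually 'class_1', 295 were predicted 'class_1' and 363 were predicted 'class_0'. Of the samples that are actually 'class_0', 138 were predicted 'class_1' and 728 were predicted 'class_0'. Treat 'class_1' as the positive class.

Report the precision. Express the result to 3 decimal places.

0.681

Precision = TP/(TP+FP) = 295/(295+138) = 295/433 = 0.681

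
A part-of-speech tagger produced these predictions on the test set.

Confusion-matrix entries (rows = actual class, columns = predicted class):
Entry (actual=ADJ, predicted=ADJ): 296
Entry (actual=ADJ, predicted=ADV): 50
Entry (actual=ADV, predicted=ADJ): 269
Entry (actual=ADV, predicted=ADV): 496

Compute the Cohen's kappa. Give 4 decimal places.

0.4294

Observed agreement pₒ = trace/N = 792/1111 = 0.71287
Expected agreement pₑ = Σ (rowᵢ·colᵢ)/N² = (346·565 + 765·546)/1111² = 0.49678
κ = (pₒ − pₑ)/(1 − pₑ) = (0.71287 − 0.49678)/(1 − 0.49678) = 0.4294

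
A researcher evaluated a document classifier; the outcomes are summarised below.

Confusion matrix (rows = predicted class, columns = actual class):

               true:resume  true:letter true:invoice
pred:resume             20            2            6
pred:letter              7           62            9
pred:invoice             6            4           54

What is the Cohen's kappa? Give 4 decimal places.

Observed agreement pₒ = trace/N = 136/170 = 0.80000
Expected agreement pₑ = Σ (rowᵢ·colᵢ)/N² = (33·28 + 68·78 + 69·64)/170² = 0.36830
κ = (pₒ − pₑ)/(1 − pₑ) = (0.80000 − 0.36830)/(1 − 0.36830) = 0.6834

0.6834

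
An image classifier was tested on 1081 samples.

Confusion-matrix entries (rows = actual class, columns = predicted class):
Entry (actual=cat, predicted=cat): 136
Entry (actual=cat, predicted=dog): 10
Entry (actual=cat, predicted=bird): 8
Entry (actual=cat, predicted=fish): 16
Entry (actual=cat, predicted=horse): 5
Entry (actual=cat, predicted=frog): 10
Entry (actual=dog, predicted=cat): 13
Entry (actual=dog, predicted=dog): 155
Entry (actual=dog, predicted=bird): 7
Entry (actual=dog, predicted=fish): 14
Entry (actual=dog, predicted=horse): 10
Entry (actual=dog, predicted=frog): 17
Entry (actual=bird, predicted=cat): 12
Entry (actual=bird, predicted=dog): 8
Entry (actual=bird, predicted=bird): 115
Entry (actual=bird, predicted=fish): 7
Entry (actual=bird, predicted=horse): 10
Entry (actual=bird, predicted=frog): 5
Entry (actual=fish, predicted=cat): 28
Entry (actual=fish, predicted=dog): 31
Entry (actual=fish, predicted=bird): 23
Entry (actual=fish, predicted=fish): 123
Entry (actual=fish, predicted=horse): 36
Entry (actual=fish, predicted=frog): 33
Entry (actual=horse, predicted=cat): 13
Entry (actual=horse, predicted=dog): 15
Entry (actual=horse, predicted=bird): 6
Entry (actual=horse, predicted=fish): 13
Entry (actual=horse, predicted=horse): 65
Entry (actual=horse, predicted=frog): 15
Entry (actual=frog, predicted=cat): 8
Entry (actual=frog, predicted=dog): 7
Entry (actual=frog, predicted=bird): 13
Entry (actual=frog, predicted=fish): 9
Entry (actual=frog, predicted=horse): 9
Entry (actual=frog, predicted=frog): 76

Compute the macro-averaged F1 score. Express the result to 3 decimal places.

Per-class F1 score (2·TP/(2·TP+FP+FN)):
  cat: TP=136, FP=13+12+28+13+8=74, FN=10+8+16+5+10=49 → 272/395 = 0.6886
  dog: TP=155, FP=10+8+31+15+7=71, FN=13+7+14+10+17=61 → 310/442 = 0.7014
  bird: TP=115, FP=8+7+23+6+13=57, FN=12+8+7+10+5=42 → 230/329 = 0.6991
  fish: TP=123, FP=16+14+7+13+9=59, FN=28+31+23+36+33=151 → 246/456 = 0.5395
  horse: TP=65, FP=5+10+10+36+9=70, FN=13+15+6+13+15=62 → 130/262 = 0.4962
  frog: TP=76, FP=10+17+5+33+15=80, FN=8+7+13+9+9=46 → 152/278 = 0.5468
Macro-F1 score = mean = (0.6886 + 0.7014 + 0.6991 + 0.5395 + 0.4962 + 0.5468) / 6 = 0.612

0.612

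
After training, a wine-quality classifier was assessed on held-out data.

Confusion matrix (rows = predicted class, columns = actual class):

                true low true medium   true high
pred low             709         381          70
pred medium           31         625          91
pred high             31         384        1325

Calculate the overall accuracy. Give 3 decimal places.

0.729

Accuracy = trace / total = (709+625+1325=2659) / 3647 = 2659/3647 = 0.729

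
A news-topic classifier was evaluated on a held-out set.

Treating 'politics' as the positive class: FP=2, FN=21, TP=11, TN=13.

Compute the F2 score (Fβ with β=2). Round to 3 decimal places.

Fβ = (1+β²)·TP / ((1+β²)·TP + β²·FN + FP), with β²=4
= 5·11 / (5·11 + 4·21 + 2) = 0.390

0.390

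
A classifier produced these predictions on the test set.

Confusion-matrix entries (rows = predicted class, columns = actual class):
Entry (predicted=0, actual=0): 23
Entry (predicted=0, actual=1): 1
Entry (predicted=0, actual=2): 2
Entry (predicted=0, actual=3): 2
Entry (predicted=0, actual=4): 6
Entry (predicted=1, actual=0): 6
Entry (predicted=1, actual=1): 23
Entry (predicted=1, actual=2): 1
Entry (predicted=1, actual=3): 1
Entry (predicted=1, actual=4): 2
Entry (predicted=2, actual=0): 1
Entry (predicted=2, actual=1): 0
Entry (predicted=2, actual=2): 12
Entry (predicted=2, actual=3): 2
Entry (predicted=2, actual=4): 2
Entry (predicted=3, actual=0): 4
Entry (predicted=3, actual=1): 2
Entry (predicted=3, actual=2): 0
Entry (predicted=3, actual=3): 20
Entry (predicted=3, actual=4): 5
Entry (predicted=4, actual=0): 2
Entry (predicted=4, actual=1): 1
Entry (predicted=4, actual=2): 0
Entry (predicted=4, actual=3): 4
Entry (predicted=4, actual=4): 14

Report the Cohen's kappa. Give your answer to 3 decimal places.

Observed agreement pₒ = trace/N = 92/136 = 0.6765
Expected agreement pₑ = Σ (rowᵢ·colᵢ)/N² = (36·34 + 27·33 + 15·17 + 29·31 + 29·21)/136² = 0.2097
κ = (pₒ − pₑ)/(1 − pₑ) = (0.6765 − 0.2097)/(1 − 0.2097) = 0.591

0.591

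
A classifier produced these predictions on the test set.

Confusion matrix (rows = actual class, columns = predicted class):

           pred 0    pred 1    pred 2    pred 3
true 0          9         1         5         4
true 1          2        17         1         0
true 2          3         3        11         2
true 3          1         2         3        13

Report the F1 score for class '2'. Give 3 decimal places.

0.564

Take TP from the diagonal, FP from the rest of the '2' prediction marginal, FN from the rest of the '2' actual marginal.
F1 score = 2·TP/(2·TP+FP+FN).
2: TP=11, FP=5+1+3=9, FN=3+3+2=8 → 22/39 = 0.5641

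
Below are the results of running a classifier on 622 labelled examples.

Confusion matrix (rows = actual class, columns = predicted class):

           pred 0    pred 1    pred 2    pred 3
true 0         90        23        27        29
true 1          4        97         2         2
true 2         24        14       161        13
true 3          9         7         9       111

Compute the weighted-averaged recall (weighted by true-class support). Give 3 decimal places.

0.738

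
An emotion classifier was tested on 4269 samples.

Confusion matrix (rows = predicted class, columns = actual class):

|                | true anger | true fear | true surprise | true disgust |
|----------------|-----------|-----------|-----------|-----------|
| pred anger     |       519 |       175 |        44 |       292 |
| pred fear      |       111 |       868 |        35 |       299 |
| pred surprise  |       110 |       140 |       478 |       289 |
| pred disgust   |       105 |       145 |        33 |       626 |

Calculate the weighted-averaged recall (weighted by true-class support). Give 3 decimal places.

0.584

Per-class recall (TP/(TP+FN)):
  anger: TP=519, FN=111+110+105=326 → 519/845 = 0.6142
  fear: TP=868, FN=175+140+145=460 → 868/1328 = 0.6536
  surprise: TP=478, FN=44+35+33=112 → 478/590 = 0.8102
  disgust: TP=626, FN=292+299+289=880 → 626/1506 = 0.4157
Weighted-recall = Σ (supportᵢ/N)·recallᵢ with N=4269: (845/4269)·0.6142 + (1328/4269)·0.6536 + (590/4269)·0.8102 + (1506/4269)·0.4157 = 0.584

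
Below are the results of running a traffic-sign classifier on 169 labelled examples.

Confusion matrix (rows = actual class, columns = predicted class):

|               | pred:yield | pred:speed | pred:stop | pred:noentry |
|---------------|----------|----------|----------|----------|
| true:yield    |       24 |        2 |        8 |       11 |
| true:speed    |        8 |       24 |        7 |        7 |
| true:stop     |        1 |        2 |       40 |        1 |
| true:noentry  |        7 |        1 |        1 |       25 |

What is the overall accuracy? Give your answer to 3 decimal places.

Accuracy = trace / total = (24+24+40+25=113) / 169 = 113/169 = 0.669

0.669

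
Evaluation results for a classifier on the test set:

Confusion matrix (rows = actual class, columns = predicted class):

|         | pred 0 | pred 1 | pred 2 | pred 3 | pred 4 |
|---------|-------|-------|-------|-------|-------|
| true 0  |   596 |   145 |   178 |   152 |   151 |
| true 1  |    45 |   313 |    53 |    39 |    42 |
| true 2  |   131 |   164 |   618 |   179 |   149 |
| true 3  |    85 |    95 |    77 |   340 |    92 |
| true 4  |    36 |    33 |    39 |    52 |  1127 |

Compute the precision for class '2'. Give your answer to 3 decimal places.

Take TP from the diagonal, FP from the rest of the '2' prediction marginal, FN from the rest of the '2' actual marginal.
precision = TP/(TP+FP).
2: TP=618, FP=178+53+77+39=347 → 618/965 = 0.6404

0.640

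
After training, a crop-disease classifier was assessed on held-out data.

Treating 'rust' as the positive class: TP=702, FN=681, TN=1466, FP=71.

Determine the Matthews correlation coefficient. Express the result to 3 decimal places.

MCC = (TP·TN − FP·FN) / √((TP+FP)(TP+FN)(TN+FP)(TN+FN))
Numerator = 702·1466 − 71·681 = 980781
Denominator = √(773·1383·1537·2147) = √3527829487401 = 1878251.7103
MCC = 980781 / 1878251.7103 = 0.522

0.522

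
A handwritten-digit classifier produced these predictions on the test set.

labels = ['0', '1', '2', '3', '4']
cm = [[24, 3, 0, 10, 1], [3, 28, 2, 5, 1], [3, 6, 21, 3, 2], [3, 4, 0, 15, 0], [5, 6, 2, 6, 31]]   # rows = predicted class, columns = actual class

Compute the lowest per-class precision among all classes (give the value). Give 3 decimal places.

0.600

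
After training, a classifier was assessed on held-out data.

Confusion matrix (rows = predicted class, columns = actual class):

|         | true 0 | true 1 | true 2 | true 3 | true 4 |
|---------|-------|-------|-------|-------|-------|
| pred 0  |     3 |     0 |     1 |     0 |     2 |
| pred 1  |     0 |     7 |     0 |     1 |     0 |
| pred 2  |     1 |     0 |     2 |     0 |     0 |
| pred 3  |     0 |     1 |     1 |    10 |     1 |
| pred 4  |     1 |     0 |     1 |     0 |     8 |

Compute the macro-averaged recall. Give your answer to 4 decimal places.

Per-class recall (TP/(TP+FN)):
  0: TP=3, FN=0+1+0+1=2 → 3/5 = 0.60000
  1: TP=7, FN=0+0+1+0=1 → 7/8 = 0.87500
  2: TP=2, FN=1+0+1+1=3 → 2/5 = 0.40000
  3: TP=10, FN=0+1+0+0=1 → 10/11 = 0.90909
  4: TP=8, FN=2+0+0+1=3 → 8/11 = 0.72727
Macro-recall = mean = (0.60000 + 0.87500 + 0.40000 + 0.90909 + 0.72727) / 5 = 0.7023

0.7023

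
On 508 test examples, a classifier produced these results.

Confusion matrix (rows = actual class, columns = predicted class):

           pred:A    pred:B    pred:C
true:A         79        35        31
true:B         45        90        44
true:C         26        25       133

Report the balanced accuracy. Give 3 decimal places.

Balanced accuracy = mean of per-class recall.
  A: recall = 79/145 = 0.5448
  B: recall = 90/179 = 0.5028
  C: recall = 133/184 = 0.7228
Mean = (0.5448 + 0.5028 + 0.7228) / 3 = 0.590

0.590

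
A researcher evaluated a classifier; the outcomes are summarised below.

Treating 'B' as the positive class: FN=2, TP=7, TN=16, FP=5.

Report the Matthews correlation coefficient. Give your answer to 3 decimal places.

MCC = (TP·TN − FP·FN) / √((TP+FP)(TP+FN)(TN+FP)(TN+FN))
Numerator = 7·16 − 5·2 = 102
Denominator = √(12·9·21·18) = √40824 = 202.0495
MCC = 102 / 202.0495 = 0.505

0.505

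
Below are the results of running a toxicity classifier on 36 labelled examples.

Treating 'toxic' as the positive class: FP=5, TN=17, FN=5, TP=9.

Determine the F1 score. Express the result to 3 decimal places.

0.643

Precision = TP/(TP+FP) = 9/14 = 0.6429
Recall = TP/(TP+FN) = 9/14 = 0.6429
F1 = 2·TP/(2·TP+FP+FN) = 18/28 = 0.643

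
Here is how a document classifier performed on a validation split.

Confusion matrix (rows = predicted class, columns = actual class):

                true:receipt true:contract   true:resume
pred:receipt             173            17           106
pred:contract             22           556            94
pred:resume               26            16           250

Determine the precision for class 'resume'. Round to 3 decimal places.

0.856

precision = TP/(TP+FP).
resume: TP=250, FP=26+16=42 → 250/292 = 0.8562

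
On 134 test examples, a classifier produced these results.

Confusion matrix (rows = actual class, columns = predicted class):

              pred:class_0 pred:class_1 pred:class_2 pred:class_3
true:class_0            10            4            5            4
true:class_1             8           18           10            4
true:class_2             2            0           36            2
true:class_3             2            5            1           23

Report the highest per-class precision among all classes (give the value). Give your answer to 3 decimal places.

0.697

Per-class precision (TP/(TP+FP)):
  class_0: TP=10, FP=8+2+2=12 → 10/22 = 0.4545
  class_1: TP=18, FP=4+0+5=9 → 18/27 = 0.6667
  class_2: TP=36, FP=5+10+1=16 → 36/52 = 0.6923
  class_3: TP=23, FP=4+4+2=10 → 23/33 = 0.6970
Highest is class 'class_3' with precision = 0.697.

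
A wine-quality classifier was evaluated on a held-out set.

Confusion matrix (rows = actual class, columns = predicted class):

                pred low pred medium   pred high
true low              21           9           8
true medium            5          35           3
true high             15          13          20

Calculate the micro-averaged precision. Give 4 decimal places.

0.5891

Micro-averaging pools counts across classes: ΣTP=76, ΣFP=53, ΣFN=53.
Micro-precision = TP/(TP+FP) on pooled counts = 0.5891 (equals overall accuracy in single-label multiclass).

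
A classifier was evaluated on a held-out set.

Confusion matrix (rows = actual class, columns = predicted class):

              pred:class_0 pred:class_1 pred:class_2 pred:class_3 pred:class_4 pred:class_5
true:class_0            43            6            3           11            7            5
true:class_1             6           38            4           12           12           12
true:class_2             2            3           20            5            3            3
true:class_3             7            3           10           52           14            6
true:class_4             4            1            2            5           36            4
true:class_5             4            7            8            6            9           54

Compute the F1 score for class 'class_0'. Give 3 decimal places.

0.610

Take TP from the diagonal, FP from the rest of the 'class_0' prediction marginal, FN from the rest of the 'class_0' actual marginal.
F1 score = 2·TP/(2·TP+FP+FN).
class_0: TP=43, FP=6+2+7+4+4=23, FN=6+3+11+7+5=32 → 86/141 = 0.6099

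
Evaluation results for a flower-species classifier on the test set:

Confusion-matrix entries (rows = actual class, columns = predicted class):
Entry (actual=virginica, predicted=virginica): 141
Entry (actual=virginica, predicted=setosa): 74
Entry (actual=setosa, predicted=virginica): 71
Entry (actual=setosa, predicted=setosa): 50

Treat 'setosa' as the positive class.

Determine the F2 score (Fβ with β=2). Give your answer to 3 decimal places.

Fβ = (1+β²)·TP / ((1+β²)·TP + β²·FN + FP), with β²=4
= 5·50 / (5·50 + 4·71 + 74) = 0.411

0.411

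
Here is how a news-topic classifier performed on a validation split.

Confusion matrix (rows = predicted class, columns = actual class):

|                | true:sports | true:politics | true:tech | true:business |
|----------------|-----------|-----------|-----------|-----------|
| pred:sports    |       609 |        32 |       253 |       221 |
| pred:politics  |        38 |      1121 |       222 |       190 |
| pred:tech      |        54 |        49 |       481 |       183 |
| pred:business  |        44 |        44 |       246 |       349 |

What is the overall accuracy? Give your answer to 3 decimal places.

0.619

Accuracy = trace / total = (609+1121+481+349=2560) / 4136 = 2560/4136 = 0.619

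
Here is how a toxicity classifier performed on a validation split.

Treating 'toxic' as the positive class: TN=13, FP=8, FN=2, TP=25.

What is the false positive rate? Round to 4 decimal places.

0.3810

FPR = FP/(FP+TN) = 8/(8+13) = 0.3810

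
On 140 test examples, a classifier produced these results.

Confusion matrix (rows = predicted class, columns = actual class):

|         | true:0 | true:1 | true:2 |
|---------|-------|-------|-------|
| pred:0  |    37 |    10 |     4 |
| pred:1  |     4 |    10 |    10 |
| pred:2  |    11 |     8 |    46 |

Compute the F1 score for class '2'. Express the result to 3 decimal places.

0.736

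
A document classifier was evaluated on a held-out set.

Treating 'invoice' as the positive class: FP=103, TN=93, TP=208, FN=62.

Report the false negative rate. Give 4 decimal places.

FNR = FN/(FN+TP) = 62/(62+208) = 0.2296

0.2296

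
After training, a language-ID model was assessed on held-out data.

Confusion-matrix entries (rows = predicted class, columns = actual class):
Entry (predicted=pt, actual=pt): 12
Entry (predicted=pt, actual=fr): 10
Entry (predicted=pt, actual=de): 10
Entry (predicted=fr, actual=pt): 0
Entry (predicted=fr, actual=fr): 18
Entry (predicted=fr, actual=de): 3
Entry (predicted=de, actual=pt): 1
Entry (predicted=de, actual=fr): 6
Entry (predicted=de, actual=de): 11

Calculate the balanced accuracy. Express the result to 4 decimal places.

Balanced accuracy = mean of per-class recall.
  pt: recall = 12/13 = 0.92308
  fr: recall = 18/34 = 0.52941
  de: recall = 11/24 = 0.45833
Mean = (0.92308 + 0.52941 + 0.45833) / 3 = 0.6369

0.6369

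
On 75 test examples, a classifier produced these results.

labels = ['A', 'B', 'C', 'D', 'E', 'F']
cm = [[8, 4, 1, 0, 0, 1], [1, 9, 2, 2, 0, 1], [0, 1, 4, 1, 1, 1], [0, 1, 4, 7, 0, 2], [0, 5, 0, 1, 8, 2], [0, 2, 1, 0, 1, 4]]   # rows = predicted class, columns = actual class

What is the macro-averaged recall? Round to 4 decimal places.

Per-class recall (TP/(TP+FN)):
  A: TP=8, FN=1+0+0+0+0=1 → 8/9 = 0.88889
  B: TP=9, FN=4+1+1+5+2=13 → 9/22 = 0.40909
  C: TP=4, FN=1+2+4+0+1=8 → 4/12 = 0.33333
  D: TP=7, FN=0+2+1+1+0=4 → 7/11 = 0.63636
  E: TP=8, FN=0+0+1+0+1=2 → 8/10 = 0.80000
  F: TP=4, FN=1+1+1+2+2=7 → 4/11 = 0.36364
Macro-recall = mean = (0.88889 + 0.40909 + 0.33333 + 0.63636 + 0.80000 + 0.36364) / 6 = 0.5719

0.5719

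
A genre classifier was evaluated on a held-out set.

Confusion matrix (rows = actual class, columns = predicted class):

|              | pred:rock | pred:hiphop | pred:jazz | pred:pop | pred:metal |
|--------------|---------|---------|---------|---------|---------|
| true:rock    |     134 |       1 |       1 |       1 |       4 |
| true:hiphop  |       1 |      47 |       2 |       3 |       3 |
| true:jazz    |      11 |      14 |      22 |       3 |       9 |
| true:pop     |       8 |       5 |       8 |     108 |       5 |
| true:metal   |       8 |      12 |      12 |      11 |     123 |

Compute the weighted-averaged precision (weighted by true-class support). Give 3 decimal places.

0.783

Per-class precision (TP/(TP+FP)):
  rock: TP=134, FP=1+11+8+8=28 → 134/162 = 0.8272
  hiphop: TP=47, FP=1+14+5+12=32 → 47/79 = 0.5949
  jazz: TP=22, FP=1+2+8+12=23 → 22/45 = 0.4889
  pop: TP=108, FP=1+3+3+11=18 → 108/126 = 0.8571
  metal: TP=123, FP=4+3+9+5=21 → 123/144 = 0.8542
Weighted-precision = Σ (supportᵢ/N)·precisionᵢ with N=556: (141/556)·0.8272 + (56/556)·0.5949 + (59/556)·0.4889 + (134/556)·0.8571 + (166/556)·0.8542 = 0.783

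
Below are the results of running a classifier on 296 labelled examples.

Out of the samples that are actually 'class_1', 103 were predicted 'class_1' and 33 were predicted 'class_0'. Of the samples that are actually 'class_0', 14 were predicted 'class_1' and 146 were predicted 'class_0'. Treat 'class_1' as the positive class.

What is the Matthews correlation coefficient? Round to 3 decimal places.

0.683

MCC = (TP·TN − FP·FN) / √((TP+FP)(TP+FN)(TN+FP)(TN+FN))
Numerator = 103·146 − 14·33 = 14576
Denominator = √(117·136·160·179) = √455719680 = 21347.5919
MCC = 14576 / 21347.5919 = 0.683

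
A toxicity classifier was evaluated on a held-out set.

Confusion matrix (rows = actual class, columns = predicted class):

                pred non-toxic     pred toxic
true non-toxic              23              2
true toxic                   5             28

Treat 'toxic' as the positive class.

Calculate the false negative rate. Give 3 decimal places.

FNR = FN/(FN+TP) = 5/(5+28) = 0.152

0.152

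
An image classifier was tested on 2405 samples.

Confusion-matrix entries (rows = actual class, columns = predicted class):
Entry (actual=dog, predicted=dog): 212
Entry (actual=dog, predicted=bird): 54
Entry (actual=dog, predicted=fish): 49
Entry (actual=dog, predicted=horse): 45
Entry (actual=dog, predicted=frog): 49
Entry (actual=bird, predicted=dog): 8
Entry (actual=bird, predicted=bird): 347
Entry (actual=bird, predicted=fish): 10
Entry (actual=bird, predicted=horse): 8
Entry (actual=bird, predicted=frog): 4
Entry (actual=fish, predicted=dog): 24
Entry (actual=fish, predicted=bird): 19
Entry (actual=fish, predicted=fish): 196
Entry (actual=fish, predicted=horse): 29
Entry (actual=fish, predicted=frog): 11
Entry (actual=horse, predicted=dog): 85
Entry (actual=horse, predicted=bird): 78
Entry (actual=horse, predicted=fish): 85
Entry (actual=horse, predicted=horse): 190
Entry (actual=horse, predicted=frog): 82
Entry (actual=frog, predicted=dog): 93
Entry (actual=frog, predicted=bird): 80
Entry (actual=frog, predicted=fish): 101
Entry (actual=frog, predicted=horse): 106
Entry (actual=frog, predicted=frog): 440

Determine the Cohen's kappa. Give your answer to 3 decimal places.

Observed agreement pₒ = trace/N = 1385/2405 = 0.5759
Expected agreement pₑ = Σ (rowᵢ·colᵢ)/N² = (409·422 + 377·578 + 279·441 + 520·378 + 820·586)/2405² = 0.2058
κ = (pₒ − pₑ)/(1 − pₑ) = (0.5759 − 0.2058)/(1 − 0.2058) = 0.466

0.466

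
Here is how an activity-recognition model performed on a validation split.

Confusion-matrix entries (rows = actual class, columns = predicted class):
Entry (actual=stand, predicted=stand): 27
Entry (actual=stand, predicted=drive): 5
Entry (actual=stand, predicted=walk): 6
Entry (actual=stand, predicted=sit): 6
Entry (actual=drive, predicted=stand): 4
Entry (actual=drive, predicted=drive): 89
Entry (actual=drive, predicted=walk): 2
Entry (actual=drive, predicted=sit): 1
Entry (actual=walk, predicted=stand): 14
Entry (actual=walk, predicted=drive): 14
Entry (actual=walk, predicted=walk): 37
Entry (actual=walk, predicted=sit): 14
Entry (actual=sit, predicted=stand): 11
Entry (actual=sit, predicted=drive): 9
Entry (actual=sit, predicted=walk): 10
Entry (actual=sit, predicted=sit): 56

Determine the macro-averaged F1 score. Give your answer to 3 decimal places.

0.654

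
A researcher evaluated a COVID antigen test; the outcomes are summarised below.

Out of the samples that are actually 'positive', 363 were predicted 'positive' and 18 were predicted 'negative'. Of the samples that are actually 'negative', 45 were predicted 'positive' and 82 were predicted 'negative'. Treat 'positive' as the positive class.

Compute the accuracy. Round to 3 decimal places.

Accuracy = (TP+TN)/N = (363+82)/508 = 0.876

0.876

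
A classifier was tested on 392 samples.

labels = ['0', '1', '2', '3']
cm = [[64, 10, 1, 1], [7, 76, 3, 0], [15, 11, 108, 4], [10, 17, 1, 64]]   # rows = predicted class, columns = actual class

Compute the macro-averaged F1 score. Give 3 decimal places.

0.790

Per-class F1 score (2·TP/(2·TP+FP+FN)):
  0: TP=64, FP=10+1+1=12, FN=7+15+10=32 → 128/172 = 0.7442
  1: TP=76, FP=7+3+0=10, FN=10+11+17=38 → 152/200 = 0.7600
  2: TP=108, FP=15+11+4=30, FN=1+3+1=5 → 216/251 = 0.8606
  3: TP=64, FP=10+17+1=28, FN=1+0+4=5 → 128/161 = 0.7950
Macro-F1 score = mean = (0.7442 + 0.7600 + 0.8606 + 0.7950) / 4 = 0.790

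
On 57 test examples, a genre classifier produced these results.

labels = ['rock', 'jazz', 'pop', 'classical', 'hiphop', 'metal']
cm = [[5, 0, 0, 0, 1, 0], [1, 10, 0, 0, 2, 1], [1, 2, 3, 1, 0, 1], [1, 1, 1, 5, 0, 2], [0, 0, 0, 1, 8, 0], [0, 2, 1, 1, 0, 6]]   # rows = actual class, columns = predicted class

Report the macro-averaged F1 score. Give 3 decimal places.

Per-class F1 score (2·TP/(2·TP+FP+FN)):
  rock: TP=5, FP=1+1+1+0+0=3, FN=0+0+0+1+0=1 → 10/14 = 0.7143
  jazz: TP=10, FP=0+2+1+0+2=5, FN=1+0+0+2+1=4 → 20/29 = 0.6897
  pop: TP=3, FP=0+0+1+0+1=2, FN=1+2+1+0+1=5 → 6/13 = 0.4615
  classical: TP=5, FP=0+0+1+1+1=3, FN=1+1+1+0+2=5 → 10/18 = 0.5556
  hiphop: TP=8, FP=1+2+0+0+0=3, FN=0+0+0+1+0=1 → 16/20 = 0.8000
  metal: TP=6, FP=0+1+1+2+0=4, FN=0+2+1+1+0=4 → 12/20 = 0.6000
Macro-F1 score = mean = (0.7143 + 0.6897 + 0.4615 + 0.5556 + 0.8000 + 0.6000) / 6 = 0.637

0.637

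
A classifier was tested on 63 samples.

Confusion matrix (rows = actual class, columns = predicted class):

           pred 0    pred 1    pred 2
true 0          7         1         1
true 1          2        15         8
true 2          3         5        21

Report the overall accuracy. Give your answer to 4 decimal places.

Accuracy = trace / total = (7+15+21=43) / 63 = 43/63 = 0.6825

0.6825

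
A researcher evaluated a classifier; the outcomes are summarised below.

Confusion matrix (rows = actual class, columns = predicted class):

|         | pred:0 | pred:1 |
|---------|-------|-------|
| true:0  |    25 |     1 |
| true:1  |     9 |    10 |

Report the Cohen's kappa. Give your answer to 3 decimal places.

0.517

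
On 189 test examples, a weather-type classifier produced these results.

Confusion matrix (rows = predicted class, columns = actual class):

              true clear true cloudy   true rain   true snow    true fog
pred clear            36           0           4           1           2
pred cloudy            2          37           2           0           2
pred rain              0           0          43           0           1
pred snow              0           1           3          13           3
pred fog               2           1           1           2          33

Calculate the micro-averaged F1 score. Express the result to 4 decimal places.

Micro-averaging pools counts across classes: ΣTP=162, ΣFP=27, ΣFN=27.
Micro-F1 score = 2·TP/(2·TP+FP+FN) on pooled counts = 0.8571 (equals overall accuracy in single-label multiclass).

0.8571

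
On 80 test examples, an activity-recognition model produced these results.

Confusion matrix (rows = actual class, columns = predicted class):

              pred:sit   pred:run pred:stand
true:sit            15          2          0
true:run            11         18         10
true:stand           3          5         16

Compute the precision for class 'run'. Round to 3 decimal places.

precision = TP/(TP+FP).
run: TP=18, FP=2+5=7 → 18/25 = 0.7200

0.720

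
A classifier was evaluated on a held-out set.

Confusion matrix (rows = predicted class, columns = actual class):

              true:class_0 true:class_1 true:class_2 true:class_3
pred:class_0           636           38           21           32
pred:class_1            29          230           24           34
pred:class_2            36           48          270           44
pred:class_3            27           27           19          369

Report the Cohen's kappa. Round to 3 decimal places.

0.722

Observed agreement pₒ = trace/N = 1505/1884 = 0.7988
Expected agreement pₑ = Σ (rowᵢ·colᵢ)/N² = (728·727 + 343·317 + 334·398 + 479·442)/1884² = 0.2768
κ = (pₒ − pₑ)/(1 − pₑ) = (0.7988 − 0.2768)/(1 − 0.2768) = 0.722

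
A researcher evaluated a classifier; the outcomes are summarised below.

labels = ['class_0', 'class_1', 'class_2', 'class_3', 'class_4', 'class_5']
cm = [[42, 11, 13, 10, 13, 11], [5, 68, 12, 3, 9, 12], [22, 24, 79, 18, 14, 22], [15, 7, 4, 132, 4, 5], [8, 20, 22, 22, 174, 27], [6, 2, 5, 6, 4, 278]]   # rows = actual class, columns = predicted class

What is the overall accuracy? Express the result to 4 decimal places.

Accuracy = trace / total = (42+68+79+132+174+278=773) / 1129 = 773/1129 = 0.6847

0.6847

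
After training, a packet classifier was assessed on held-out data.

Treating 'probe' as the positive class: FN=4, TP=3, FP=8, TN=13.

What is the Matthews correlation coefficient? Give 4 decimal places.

0.0422

MCC = (TP·TN − FP·FN) / √((TP+FP)(TP+FN)(TN+FP)(TN+FN))
Numerator = 3·13 − 8·4 = 7
Denominator = √(11·7·21·17) = √27489 = 165.7981
MCC = 7 / 165.7981 = 0.0422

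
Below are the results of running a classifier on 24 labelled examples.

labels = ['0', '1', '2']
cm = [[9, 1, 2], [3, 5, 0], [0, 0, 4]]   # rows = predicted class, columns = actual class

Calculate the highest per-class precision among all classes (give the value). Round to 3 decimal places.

1.000

Per-class precision (TP/(TP+FP)):
  0: TP=9, FP=1+2=3 → 9/12 = 0.7500
  1: TP=5, FP=3+0=3 → 5/8 = 0.6250
  2: TP=4, FP=0+0=0 → 4/4 = 1.0000
Highest is class '2' with precision = 1.000.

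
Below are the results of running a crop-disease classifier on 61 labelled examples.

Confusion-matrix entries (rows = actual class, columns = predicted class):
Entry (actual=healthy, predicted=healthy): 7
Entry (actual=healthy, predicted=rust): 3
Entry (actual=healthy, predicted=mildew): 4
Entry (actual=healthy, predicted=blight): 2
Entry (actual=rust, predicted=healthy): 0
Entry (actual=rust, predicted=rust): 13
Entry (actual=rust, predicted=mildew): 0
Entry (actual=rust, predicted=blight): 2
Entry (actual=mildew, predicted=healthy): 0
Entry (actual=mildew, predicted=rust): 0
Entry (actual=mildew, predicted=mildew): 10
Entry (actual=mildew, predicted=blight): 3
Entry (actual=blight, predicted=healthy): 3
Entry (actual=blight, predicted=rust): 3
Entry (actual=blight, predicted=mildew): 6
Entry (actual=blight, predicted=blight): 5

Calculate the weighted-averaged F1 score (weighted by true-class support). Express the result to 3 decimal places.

0.555

Per-class F1 score (2·TP/(2·TP+FP+FN)):
  healthy: TP=7, FP=0+0+3=3, FN=3+4+2=9 → 14/26 = 0.5385
  rust: TP=13, FP=3+0+3=6, FN=0+0+2=2 → 26/34 = 0.7647
  mildew: TP=10, FP=4+0+6=10, FN=0+0+3=3 → 20/33 = 0.6061
  blight: TP=5, FP=2+2+3=7, FN=3+3+6=12 → 10/29 = 0.3448
Weighted-F1 score = Σ (supportᵢ/N)·F1 scoreᵢ with N=61: (16/61)·0.5385 + (15/61)·0.7647 + (13/61)·0.6061 + (17/61)·0.3448 = 0.555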